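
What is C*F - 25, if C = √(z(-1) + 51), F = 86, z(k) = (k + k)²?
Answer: -25 + 86*√55 ≈ 612.79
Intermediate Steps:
z(k) = 4*k² (z(k) = (2*k)² = 4*k²)
C = √55 (C = √(4*(-1)² + 51) = √(4*1 + 51) = √(4 + 51) = √55 ≈ 7.4162)
C*F - 25 = √55*86 - 25 = 86*√55 - 25 = -25 + 86*√55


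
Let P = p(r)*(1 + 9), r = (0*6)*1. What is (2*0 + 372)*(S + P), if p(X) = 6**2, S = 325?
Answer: 254820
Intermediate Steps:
r = 0 (r = 0*1 = 0)
p(X) = 36
P = 360 (P = 36*(1 + 9) = 36*10 = 360)
(2*0 + 372)*(S + P) = (2*0 + 372)*(325 + 360) = (0 + 372)*685 = 372*685 = 254820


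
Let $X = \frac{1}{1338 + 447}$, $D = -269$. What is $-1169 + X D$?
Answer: $- \frac{2086934}{1785} \approx -1169.2$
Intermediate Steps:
$X = \frac{1}{1785} \approx 0.00056022$
$-1169 + X D = -1169 + \frac{1}{1785} \left(-269\right) = -1169 - \frac{269}{1785} = - \frac{2086934}{1785}$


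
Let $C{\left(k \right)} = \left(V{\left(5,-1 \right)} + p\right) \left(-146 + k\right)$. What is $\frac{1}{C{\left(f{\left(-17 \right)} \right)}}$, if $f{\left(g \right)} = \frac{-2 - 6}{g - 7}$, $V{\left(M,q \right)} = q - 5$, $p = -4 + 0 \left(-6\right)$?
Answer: $\frac{3}{4370} \approx 0.0006865$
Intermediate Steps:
$p = -4$ ($p = -4 + 0 = -4$)
$V{\left(M,q \right)} = -5 + q$ ($V{\left(M,q \right)} = q - 5 = -5 + q$)
$f{\left(g \right)} = - \frac{8}{-7 + g}$
$C{\left(k \right)} = 1460 - 10 k$ ($C{\left(k \right)} = \left(\left(-5 - 1\right) - 4\right) \left(-146 + k\right) = \left(-6 - 4\right) \left(-146 + k\right) = - 10 \left(-146 + k\right) = 1460 - 10 k$)
$\frac{1}{C{\left(f{\left(-17 \right)} \right)}} = \frac{1}{1460 - 10 \left(- \frac{8}{-7 - 17}\right)} = \frac{1}{1460 - 10 \left(- \frac{8}{-24}\right)} = \frac{1}{1460 - 10 \left(\left(-8\right) \left(- \frac{1}{24}\right)\right)} = \frac{1}{1460 - \frac{10}{3}} = \frac{1}{\frac{4370}{3}} = \frac{3}{4370}$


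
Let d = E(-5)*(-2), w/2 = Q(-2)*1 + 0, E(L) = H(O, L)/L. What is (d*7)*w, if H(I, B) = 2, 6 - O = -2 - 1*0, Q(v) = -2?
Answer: -112/5 ≈ -22.400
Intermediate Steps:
O = 8 (O = 6 - (-2 - 1*0) = 6 - (-2 + 0) = 6 - 1*(-2) = 6 + 2 = 8)
E(L) = 2/L
w = -4 (w = 2*(-2*1 + 0) = 2*(-2 + 0) = 2*(-2) = -4)
d = ⅘ (d = (2/(-5))*(-2) = (2*(-⅕))*(-2) = -⅖*(-2) = ⅘ ≈ 0.80000)
(d*7)*w = ((⅘)*7)*(-4) = (28/5)*(-4) = -112/5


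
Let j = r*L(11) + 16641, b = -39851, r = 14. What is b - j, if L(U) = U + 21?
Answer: -56940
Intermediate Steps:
L(U) = 21 + U
j = 17089 (j = 14*(21 + 11) + 16641 = 14*32 + 16641 = 448 + 16641 = 17089)
b - j = -39851 - 1*17089 = -39851 - 17089 = -56940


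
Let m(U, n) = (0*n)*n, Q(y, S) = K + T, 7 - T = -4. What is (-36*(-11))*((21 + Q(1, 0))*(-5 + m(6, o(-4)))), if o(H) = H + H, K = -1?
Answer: -61380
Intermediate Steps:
o(H) = 2*H
T = 11 (T = 7 - 1*(-4) = 7 + 4 = 11)
Q(y, S) = 10 (Q(y, S) = -1 + 11 = 10)
m(U, n) = 0 (m(U, n) = 0*n = 0)
(-36*(-11))*((21 + Q(1, 0))*(-5 + m(6, o(-4)))) = (-36*(-11))*((21 + 10)*(-5 + 0)) = 396*(31*(-5)) = 396*(-155) = -61380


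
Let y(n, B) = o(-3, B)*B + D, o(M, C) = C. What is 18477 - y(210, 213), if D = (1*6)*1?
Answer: -26898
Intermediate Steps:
D = 6 (D = 6*1 = 6)
y(n, B) = 6 + B² (y(n, B) = B*B + 6 = B² + 6 = 6 + B²)
18477 - y(210, 213) = 18477 - (6 + 213²) = 18477 - (6 + 45369) = 18477 - 1*45375 = 18477 - 45375 = -26898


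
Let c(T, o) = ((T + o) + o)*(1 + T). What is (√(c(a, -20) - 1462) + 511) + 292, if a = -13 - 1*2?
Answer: 803 + 2*I*√173 ≈ 803.0 + 26.306*I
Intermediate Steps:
a = -15 (a = -13 - 2 = -15)
c(T, o) = (1 + T)*(T + 2*o) (c(T, o) = (T + 2*o)*(1 + T) = (1 + T)*(T + 2*o))
(√(c(a, -20) - 1462) + 511) + 292 = (√((-15 + (-15)² + 2*(-20) + 2*(-15)*(-20)) - 1462) + 511) + 292 = (√((-15 + 225 - 40 + 600) - 1462) + 511) + 292 = (√(770 - 1462) + 511) + 292 = (√(-692) + 511) + 292 = (2*I*√173 + 511) + 292 = (511 + 2*I*√173) + 292 = 803 + 2*I*√173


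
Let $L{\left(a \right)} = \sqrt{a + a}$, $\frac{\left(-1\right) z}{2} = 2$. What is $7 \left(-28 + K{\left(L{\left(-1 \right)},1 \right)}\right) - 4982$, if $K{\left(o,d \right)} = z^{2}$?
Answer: $-5066$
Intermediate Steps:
$z = -4$ ($z = \left(-2\right) 2 = -4$)
$L{\left(a \right)} = \sqrt{2} \sqrt{a}$ ($L{\left(a \right)} = \sqrt{2 a} = \sqrt{2} \sqrt{a}$)
$K{\left(o,d \right)} = 16$ ($K{\left(o,d \right)} = \left(-4\right)^{2} = 16$)
$7 \left(-28 + K{\left(L{\left(-1 \right)},1 \right)}\right) - 4982 = 7 \left(-28 + 16\right) - 4982 = 7 \left(-12\right) - 4982 = -84 - 4982 = -5066$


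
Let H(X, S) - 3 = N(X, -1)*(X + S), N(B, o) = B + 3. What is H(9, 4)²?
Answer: 25281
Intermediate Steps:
N(B, o) = 3 + B
H(X, S) = 3 + (3 + X)*(S + X) (H(X, S) = 3 + (3 + X)*(X + S) = 3 + (3 + X)*(S + X))
H(9, 4)² = (3 + 4*(3 + 9) + 9*(3 + 9))² = (3 + 4*12 + 9*12)² = (3 + 48 + 108)² = 159² = 25281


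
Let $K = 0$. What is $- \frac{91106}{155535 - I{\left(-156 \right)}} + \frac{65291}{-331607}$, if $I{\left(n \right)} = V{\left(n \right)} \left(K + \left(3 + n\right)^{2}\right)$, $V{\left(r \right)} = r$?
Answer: $- \frac{278796357991}{1262540263773} \approx -0.22082$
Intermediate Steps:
$I{\left(n \right)} = n \left(3 + n\right)^{2}$ ($I{\left(n \right)} = n \left(0 + \left(3 + n\right)^{2}\right) = n \left(3 + n\right)^{2}$)
$- \frac{91106}{155535 - I{\left(-156 \right)}} + \frac{65291}{-331607} = - \frac{91106}{155535 - - 156 \left(3 - 156\right)^{2}} + \frac{65291}{-331607} = - \frac{91106}{155535 - - 156 \left(-153\right)^{2}} + 65291 \left(- \frac{1}{331607}\right) = - \frac{91106}{155535 - \left(-156\right) 23409} - \frac{65291}{331607} = - \frac{91106}{155535 - -3651804} - \frac{65291}{331607} = - \frac{91106}{155535 + 3651804} - \frac{65291}{331607} = - \frac{91106}{3807339} - \frac{65291}{331607} = - \frac{278796357991}{1262540263773}$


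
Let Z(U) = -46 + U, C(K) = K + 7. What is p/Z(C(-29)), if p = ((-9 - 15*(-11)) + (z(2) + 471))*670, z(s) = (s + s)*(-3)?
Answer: -206025/34 ≈ -6059.6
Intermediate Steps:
z(s) = -6*s (z(s) = (2*s)*(-3) = -6*s)
C(K) = 7 + K
p = 412050 (p = ((-9 - 15*(-11)) + (-6*2 + 471))*670 = ((-9 + 165) + (-12 + 471))*670 = (156 + 459)*670 = 615*670 = 412050)
p/Z(C(-29)) = 412050/(-46 + (7 - 29)) = 412050/(-46 - 22) = 412050/(-68) = 412050*(-1/68) = -206025/34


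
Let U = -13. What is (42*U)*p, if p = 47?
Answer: -25662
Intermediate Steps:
(42*U)*p = (42*(-13))*47 = -546*47 = -25662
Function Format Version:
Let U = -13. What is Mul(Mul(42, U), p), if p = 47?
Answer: -25662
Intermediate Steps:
Mul(Mul(42, U), p) = Mul(Mul(42, -13), 47) = Mul(-546, 47) = -25662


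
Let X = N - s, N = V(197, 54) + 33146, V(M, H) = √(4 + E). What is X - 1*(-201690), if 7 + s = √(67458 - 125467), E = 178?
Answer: 234843 + √182 - I*√58009 ≈ 2.3486e+5 - 240.85*I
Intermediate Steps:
s = -7 + I*√58009 (s = -7 + √(67458 - 125467) = -7 + √(-58009) = -7 + I*√58009 ≈ -7.0 + 240.85*I)
V(M, H) = √182 (V(M, H) = √(4 + 178) = √182)
N = 33146 + √182 (N = √182 + 33146 = 33146 + √182 ≈ 33160.)
X = 33153 + √182 - I*√58009 (X = (33146 + √182) - (-7 + I*√58009) = (33146 + √182) + (7 - I*√58009) = 33153 + √182 - I*√58009 ≈ 33167.0 - 240.85*I)
X - 1*(-201690) = (33153 + √182 - I*√58009) - 1*(-201690) = (33153 + √182 - I*√58009) + 201690 = 234843 + √182 - I*√58009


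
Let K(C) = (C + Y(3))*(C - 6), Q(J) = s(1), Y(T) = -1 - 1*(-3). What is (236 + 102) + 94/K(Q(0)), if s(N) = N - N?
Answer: 1981/6 ≈ 330.17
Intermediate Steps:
s(N) = 0
Y(T) = 2 (Y(T) = -1 + 3 = 2)
Q(J) = 0
K(C) = (-6 + C)*(2 + C) (K(C) = (C + 2)*(C - 6) = (2 + C)*(-6 + C) = (-6 + C)*(2 + C))
(236 + 102) + 94/K(Q(0)) = (236 + 102) + 94/(-12 + 0**2 - 4*0) = 338 + 94/(-12 + 0 + 0) = 338 + 94/(-12) = 338 + 94*(-1/12) = 338 - 47/6 = 1981/6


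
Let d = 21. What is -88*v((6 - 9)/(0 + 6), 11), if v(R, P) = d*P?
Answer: -20328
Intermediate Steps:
v(R, P) = 21*P
-88*v((6 - 9)/(0 + 6), 11) = -1848*11 = -88*231 = -20328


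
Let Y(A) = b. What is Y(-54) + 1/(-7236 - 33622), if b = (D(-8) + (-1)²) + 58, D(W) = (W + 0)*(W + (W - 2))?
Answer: 8294173/40858 ≈ 203.00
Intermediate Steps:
D(W) = W*(-2 + 2*W) (D(W) = W*(W + (-2 + W)) = W*(-2 + 2*W))
b = 203 (b = (2*(-8)*(-1 - 8) + (-1)²) + 58 = (2*(-8)*(-9) + 1) + 58 = (144 + 1) + 58 = 145 + 58 = 203)
Y(A) = 203
Y(-54) + 1/(-7236 - 33622) = 203 + 1/(-7236 - 33622) = 203 + 1/(-40858) = 203 - 1/40858 = 8294173/40858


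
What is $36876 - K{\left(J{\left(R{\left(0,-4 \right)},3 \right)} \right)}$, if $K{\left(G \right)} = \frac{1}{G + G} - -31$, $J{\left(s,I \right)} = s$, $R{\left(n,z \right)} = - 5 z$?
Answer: $\frac{1473799}{40} \approx 36845.0$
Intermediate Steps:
$K{\left(G \right)} = 31 + \frac{1}{2 G}$ ($K{\left(G \right)} = \frac{1}{2 G} + 31 = 31 + \frac{1}{2 G}$)
$36876 - K{\left(J{\left(R{\left(0,-4 \right)},3 \right)} \right)} = 36876 - \left(31 + \frac{1}{2 \left(\left(-5\right) \left(-4\right)\right)}\right) = 36876 - \left(31 + \frac{1}{2 \cdot 20}\right) = 36876 - \left(31 + \frac{1}{2} \cdot \frac{1}{20}\right) = 36876 - \left(31 + \frac{1}{40}\right) = 36876 - \frac{1241}{40} = \frac{1473799}{40}$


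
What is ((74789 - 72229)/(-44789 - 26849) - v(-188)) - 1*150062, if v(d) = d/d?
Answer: -5375107877/35819 ≈ -1.5006e+5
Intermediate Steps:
v(d) = 1
((74789 - 72229)/(-44789 - 26849) - v(-188)) - 1*150062 = ((74789 - 72229)/(-44789 - 26849) - 1*1) - 1*150062 = (2560/(-71638) - 1) - 150062 = (2560*(-1/71638) - 1) - 150062 = (-1280/35819 - 1) - 150062 = -37099/35819 - 150062 = -5375107877/35819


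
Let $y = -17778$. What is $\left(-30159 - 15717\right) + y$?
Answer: $-63654$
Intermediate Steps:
$\left(-30159 - 15717\right) + y = \left(-30159 - 15717\right) - 17778 = -45876 - 17778 = -63654$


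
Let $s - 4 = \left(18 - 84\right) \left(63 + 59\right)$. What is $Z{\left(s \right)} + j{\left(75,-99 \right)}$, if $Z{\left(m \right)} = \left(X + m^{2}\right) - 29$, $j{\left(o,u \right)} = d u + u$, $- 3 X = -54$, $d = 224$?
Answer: $64748018$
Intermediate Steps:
$X = 18$ ($X = \left(- \frac{1}{3}\right) \left(-54\right) = 18$)
$s = -8048$ ($s = 4 + \left(18 - 84\right) \left(63 + 59\right) = 4 - 8052 = -8048$)
$j{\left(o,u \right)} = 225 u$ ($j{\left(o,u \right)} = 224 u + u = 225 u$)
$Z{\left(m \right)} = -11 + m^{2}$ ($Z{\left(m \right)} = \left(18 + m^{2}\right) - 29 = -11 + m^{2}$)
$Z{\left(s \right)} + j{\left(75,-99 \right)} = \left(-11 + \left(-8048\right)^{2}\right) + 225 \left(-99\right) = \left(-11 + 64770304\right) - 22275 = 64770293 - 22275 = 64748018$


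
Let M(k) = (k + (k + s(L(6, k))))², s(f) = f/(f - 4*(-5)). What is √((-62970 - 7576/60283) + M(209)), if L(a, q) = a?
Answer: 33*√63133580338271/783679 ≈ 334.58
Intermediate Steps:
s(f) = f/(20 + f) (s(f) = f/(f + 20) = f/(20 + f))
M(k) = (3/13 + 2*k)² (M(k) = (k + (k + 6/(20 + 6)))² = (k + (k + 6/26))² = (k + (k + 6*(1/26)))² = (k + (k + 3/13))² = (k + (3/13 + k))² = (3/13 + 2*k)²)
√((-62970 - 7576/60283) + M(209)) = √((-62970 - 7576/60283) + (3 + 26*209)²/169) = √((-62970 - 7576*1/60283) + (3 + 5434)²/169) = √((-62970 - 7576/60283) + (1/169)*5437²) = √(-3796028086/60283 + (1/169)*29560969) = √(-3796028086/60283 + 29560969/169) = √(1140495147693/10187827) = 33*√63133580338271/783679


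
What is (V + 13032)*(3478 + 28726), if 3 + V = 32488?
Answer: 1465829468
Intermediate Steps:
V = 32485 (V = -3 + 32488 = 32485)
(V + 13032)*(3478 + 28726) = (32485 + 13032)*(3478 + 28726) = 45517*32204 = 1465829468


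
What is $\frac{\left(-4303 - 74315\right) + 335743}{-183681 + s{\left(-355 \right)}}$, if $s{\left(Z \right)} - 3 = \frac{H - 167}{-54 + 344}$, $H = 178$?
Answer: $- \frac{6778750}{4842419} \approx -1.3999$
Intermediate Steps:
$s{\left(Z \right)} = \frac{881}{290}$ ($s{\left(Z \right)} = 3 + \frac{178 - 167}{-54 + 344} = 3 + \frac{11}{290} = \frac{881}{290}$)
$\frac{\left(-4303 - 74315\right) + 335743}{-183681 + s{\left(-355 \right)}} = \frac{\left(-4303 - 74315\right) + 335743}{-183681 + \frac{881}{290}} = \frac{-78618 + 335743}{- \frac{53266609}{290}} = 257125 \left(- \frac{290}{53266609}\right) = - \frac{6778750}{4842419}$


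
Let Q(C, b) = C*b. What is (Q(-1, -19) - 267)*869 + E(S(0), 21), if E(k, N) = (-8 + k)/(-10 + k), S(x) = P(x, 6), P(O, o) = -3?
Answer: -2801645/13 ≈ -2.1551e+5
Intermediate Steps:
S(x) = -3
E(k, N) = (-8 + k)/(-10 + k)
(Q(-1, -19) - 267)*869 + E(S(0), 21) = (-1*(-19) - 267)*869 + (-8 - 3)/(-10 - 3) = (19 - 267)*869 - 11/(-13) = -248*869 - 1/13*(-11) = -215512 + 11/13 = -2801645/13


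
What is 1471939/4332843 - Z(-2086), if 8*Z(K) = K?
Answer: 4525043005/17331372 ≈ 261.09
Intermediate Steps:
Z(K) = K/8
1471939/4332843 - Z(-2086) = 1471939/4332843 - (-2086)/8 = 1471939*(1/4332843) - 1*(-1043/4) = 1471939/4332843 + 1043/4 = 4525043005/17331372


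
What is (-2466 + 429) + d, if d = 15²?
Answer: -1812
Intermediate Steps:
d = 225
(-2466 + 429) + d = (-2466 + 429) + 225 = -2037 + 225 = -1812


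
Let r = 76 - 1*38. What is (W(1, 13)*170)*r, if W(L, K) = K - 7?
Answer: 38760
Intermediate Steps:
W(L, K) = -7 + K
r = 38 (r = 76 - 38 = 38)
(W(1, 13)*170)*r = ((-7 + 13)*170)*38 = (6*170)*38 = 1020*38 = 38760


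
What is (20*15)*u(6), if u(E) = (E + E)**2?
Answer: 43200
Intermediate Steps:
u(E) = 4*E**2 (u(E) = (2*E)**2 = 4*E**2)
(20*15)*u(6) = (20*15)*(4*6**2) = 300*(4*36) = 300*144 = 43200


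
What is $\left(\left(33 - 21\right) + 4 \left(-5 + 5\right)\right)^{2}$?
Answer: $144$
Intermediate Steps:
$\left(\left(33 - 21\right) + 4 \left(-5 + 5\right)\right)^{2} = \left(12 + 4 \cdot 0\right)^{2} = \left(12 + 0\right)^{2} = 12^{2} = 144$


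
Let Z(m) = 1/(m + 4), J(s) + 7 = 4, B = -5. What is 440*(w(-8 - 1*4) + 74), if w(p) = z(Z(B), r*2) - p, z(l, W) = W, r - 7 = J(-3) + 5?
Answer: 45760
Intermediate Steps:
J(s) = -3 (J(s) = -7 + 4 = -3)
Z(m) = 1/(4 + m)
r = 9 (r = 7 + (-3 + 5) = 7 + 2 = 9)
w(p) = 18 - p (w(p) = 9*2 - p = 18 - p)
440*(w(-8 - 1*4) + 74) = 440*((18 - (-8 - 1*4)) + 74) = 440*((18 - (-8 - 4)) + 74) = 440*((18 - 1*(-12)) + 74) = 440*((18 + 12) + 74) = 440*(30 + 74) = 440*104 = 45760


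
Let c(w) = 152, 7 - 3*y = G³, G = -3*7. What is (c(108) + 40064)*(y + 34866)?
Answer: 4579235056/3 ≈ 1.5264e+9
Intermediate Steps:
G = -21
y = 9268/3 (y = 7/3 - ⅓*(-21)³ = 7/3 - ⅓*(-9261) = 7/3 + 3087 = 9268/3 ≈ 3089.3)
(c(108) + 40064)*(y + 34866) = (152 + 40064)*(9268/3 + 34866) = 40216*(113866/3) = 4579235056/3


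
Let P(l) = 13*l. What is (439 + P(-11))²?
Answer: 87616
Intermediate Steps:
(439 + P(-11))² = (439 + 13*(-11))² = (439 - 143)² = 296² = 87616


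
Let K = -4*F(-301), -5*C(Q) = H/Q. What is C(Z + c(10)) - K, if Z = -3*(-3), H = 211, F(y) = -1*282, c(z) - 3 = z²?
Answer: -631891/560 ≈ -1128.4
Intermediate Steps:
c(z) = 3 + z²
F(y) = -282
Z = 9
C(Q) = -211/(5*Q)
K = 1128 (K = -4*(-282) = 1128)
C(Z + c(10)) - K = -211/(5*(9 + (3 + 10²))) - 1*1128 = -211/(5*(9 + (3 + 100))) - 1128 = -211/(5*(9 + 103)) - 1128 = -211/5/112 - 1128 = -211/5*1/112 - 1128 = -211/560 - 1128 = -631891/560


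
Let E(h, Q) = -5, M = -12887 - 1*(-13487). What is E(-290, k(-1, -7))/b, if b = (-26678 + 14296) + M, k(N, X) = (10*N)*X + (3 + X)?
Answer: 5/11782 ≈ 0.00042438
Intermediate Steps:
M = 600 (M = -12887 + 13487 = 600)
k(N, X) = 3 + X + 10*N*X (k(N, X) = 10*N*X + (3 + X) = 3 + X + 10*N*X)
b = -11782 (b = (-26678 + 14296) + 600 = -12382 + 600 = -11782)
E(-290, k(-1, -7))/b = -5/(-11782) = -5*(-1/11782) = 5/11782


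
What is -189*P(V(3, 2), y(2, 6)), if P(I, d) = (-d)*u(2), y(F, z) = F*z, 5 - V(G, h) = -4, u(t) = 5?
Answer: 11340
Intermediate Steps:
V(G, h) = 9 (V(G, h) = 5 - 1*(-4) = 5 + 4 = 9)
P(I, d) = -5*d (P(I, d) = -d*5 = -5*d)
-189*P(V(3, 2), y(2, 6)) = -(-945)*2*6 = -(-945)*12 = -189*(-60) = 11340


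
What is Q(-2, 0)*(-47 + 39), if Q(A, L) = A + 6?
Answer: -32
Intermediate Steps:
Q(A, L) = 6 + A
Q(-2, 0)*(-47 + 39) = (6 - 2)*(-47 + 39) = 4*(-8) = -32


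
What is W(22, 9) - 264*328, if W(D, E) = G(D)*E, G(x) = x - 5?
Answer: -86439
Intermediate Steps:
G(x) = -5 + x
W(D, E) = E*(-5 + D) (W(D, E) = (-5 + D)*E = E*(-5 + D))
W(22, 9) - 264*328 = 9*(-5 + 22) - 264*328 = 9*17 - 86592 = 153 - 86592 = -86439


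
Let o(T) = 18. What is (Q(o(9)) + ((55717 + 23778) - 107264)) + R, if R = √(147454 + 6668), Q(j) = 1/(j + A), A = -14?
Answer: -111075/4 + √154122 ≈ -27376.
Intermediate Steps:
Q(j) = 1/(-14 + j) (Q(j) = 1/(j - 14) = 1/(-14 + j))
R = √154122 ≈ 392.58
(Q(o(9)) + ((55717 + 23778) - 107264)) + R = (1/(-14 + 18) + ((55717 + 23778) - 107264)) + √154122 = (1/4 + (79495 - 107264)) + √154122 = (¼ - 27769) + √154122 = -111075/4 + √154122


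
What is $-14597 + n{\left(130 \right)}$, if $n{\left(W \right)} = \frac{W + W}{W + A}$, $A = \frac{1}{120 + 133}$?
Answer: $- \frac{480044147}{32891} \approx -14595.0$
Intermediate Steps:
$A = \frac{1}{253} \approx 0.0039526$
$n{\left(W \right)} = \frac{2 W}{\frac{1}{253} + W}$ ($n{\left(W \right)} = \frac{W + W}{W + \frac{1}{253}} = \frac{2 W}{\frac{1}{253} + W}$)
$-14597 + n{\left(130 \right)} = -14597 + 506 \cdot 130 \frac{1}{1 + 253 \cdot 130} = -14597 + 506 \cdot 130 \frac{1}{1 + 32890} = -14597 + 506 \cdot 130 \cdot \frac{1}{32891} = -14597 + \frac{65780}{32891} = - \frac{480044147}{32891}$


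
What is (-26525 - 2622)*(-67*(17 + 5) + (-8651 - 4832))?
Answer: 435951679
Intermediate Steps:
(-26525 - 2622)*(-67*(17 + 5) + (-8651 - 4832)) = -29147*(-67*22 - 13483) = -29147*(-1474 - 13483) = -29147*(-14957) = 435951679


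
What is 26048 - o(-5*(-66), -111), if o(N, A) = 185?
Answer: 25863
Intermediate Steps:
26048 - o(-5*(-66), -111) = 26048 - 1*185 = 26048 - 185 = 25863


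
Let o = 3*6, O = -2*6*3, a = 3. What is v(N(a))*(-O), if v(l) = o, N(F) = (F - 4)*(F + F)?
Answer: 648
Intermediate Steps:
N(F) = 2*F*(-4 + F) (N(F) = (-4 + F)*(2*F) = 2*F*(-4 + F))
O = -36 (O = -12*3 = -36)
o = 18
v(l) = 18
v(N(a))*(-O) = 18*(-1*(-36)) = 18*36 = 648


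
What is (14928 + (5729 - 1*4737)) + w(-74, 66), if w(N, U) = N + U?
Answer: 15912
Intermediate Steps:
(14928 + (5729 - 1*4737)) + w(-74, 66) = (14928 + (5729 - 1*4737)) + (-74 + 66) = (14928 + (5729 - 4737)) - 8 = (14928 + 992) - 8 = 15920 - 8 = 15912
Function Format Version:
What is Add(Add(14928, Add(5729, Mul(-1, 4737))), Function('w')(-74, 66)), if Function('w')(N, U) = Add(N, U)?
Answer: 15912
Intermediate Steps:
Add(Add(14928, Add(5729, Mul(-1, 4737))), Function('w')(-74, 66)) = Add(Add(14928, Add(5729, Mul(-1, 4737))), Add(-74, 66)) = Add(Add(14928, Add(5729, -4737)), -8) = Add(Add(14928, 992), -8) = Add(15920, -8) = 15912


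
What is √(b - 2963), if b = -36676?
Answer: I*√39639 ≈ 199.1*I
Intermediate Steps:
√(b - 2963) = √(-36676 - 2963) = √(-39639) = I*√39639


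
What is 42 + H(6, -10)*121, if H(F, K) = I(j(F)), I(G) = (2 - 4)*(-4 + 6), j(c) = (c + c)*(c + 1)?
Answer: -442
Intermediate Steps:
j(c) = 2*c*(1 + c) (j(c) = (2*c)*(1 + c) = 2*c*(1 + c))
I(G) = -4 (I(G) = -2*2 = -4)
H(F, K) = -4
42 + H(6, -10)*121 = 42 - 4*121 = 42 - 484 = -442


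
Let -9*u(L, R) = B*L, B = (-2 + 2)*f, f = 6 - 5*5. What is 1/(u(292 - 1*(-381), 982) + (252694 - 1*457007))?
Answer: -1/204313 ≈ -4.8944e-6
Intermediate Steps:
f = -19 (f = 6 - 25 = -19)
B = 0 (B = (-2 + 2)*(-19) = 0*(-19) = 0)
u(L, R) = 0 (u(L, R) = -0*L = -⅑*0 = 0)
1/(u(292 - 1*(-381), 982) + (252694 - 1*457007)) = 1/(0 + (252694 - 1*457007)) = 1/(0 + (252694 - 457007)) = 1/(0 - 204313) = 1/(-204313) = -1/204313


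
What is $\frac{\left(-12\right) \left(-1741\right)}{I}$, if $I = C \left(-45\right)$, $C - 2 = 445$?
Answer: $- \frac{6964}{6705} \approx -1.0386$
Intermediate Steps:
$C = 447$ ($C = 2 + 445 = 447$)
$I = -20115$ ($I = 447 \left(-45\right) = -20115$)
$\frac{\left(-12\right) \left(-1741\right)}{I} = \frac{\left(-12\right) \left(-1741\right)}{-20115} = 20892 \left(- \frac{1}{20115}\right) = - \frac{6964}{6705}$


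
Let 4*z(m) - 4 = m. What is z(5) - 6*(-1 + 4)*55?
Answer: -3951/4 ≈ -987.75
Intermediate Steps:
z(m) = 1 + m/4
z(5) - 6*(-1 + 4)*55 = (1 + (1/4)*5) - 6*(-1 + 4)*55 = (1 + 5/4) - 6*3*55 = 9/4 - 18*55 = 9/4 - 990 = -3951/4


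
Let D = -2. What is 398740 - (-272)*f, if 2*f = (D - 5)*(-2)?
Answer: 400644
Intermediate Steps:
f = 7 (f = ((-2 - 5)*(-2))/2 = (-7*(-2))/2 = (½)*14 = 7)
398740 - (-272)*f = 398740 - (-272)*7 = 398740 - 1*(-1904) = 398740 + 1904 = 400644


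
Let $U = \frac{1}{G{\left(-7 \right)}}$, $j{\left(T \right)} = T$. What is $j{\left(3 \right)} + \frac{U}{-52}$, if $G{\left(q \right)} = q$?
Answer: $\frac{1093}{364} \approx 3.0027$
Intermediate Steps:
$U = - \frac{1}{7}$ ($U = \frac{1}{-7} = - \frac{1}{7} \approx -0.14286$)
$j{\left(3 \right)} + \frac{U}{-52} = 3 + \frac{1}{-52} \left(- \frac{1}{7}\right) = 3 - - \frac{1}{364} = 3 + \frac{1}{364} = \frac{1093}{364}$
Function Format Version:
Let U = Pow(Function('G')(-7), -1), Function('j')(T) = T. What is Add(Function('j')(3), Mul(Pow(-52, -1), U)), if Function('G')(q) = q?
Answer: Rational(1093, 364) ≈ 3.0027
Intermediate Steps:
U = Rational(-1, 7) (U = Pow(-7, -1) = Rational(-1, 7) ≈ -0.14286)
Add(Function('j')(3), Mul(Pow(-52, -1), U)) = Add(3, Mul(Pow(-52, -1), Rational(-1, 7))) = Add(3, Mul(Rational(-1, 52), Rational(-1, 7))) = Add(3, Rational(1, 364)) = Rational(1093, 364)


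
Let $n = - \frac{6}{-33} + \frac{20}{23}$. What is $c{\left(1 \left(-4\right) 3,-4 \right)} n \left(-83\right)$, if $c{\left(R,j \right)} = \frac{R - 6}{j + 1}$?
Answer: $- \frac{132468}{253} \approx -523.59$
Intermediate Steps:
$c{\left(R,j \right)} = \frac{-6 + R}{1 + j}$
$n = \frac{266}{253}$ ($n = \left(-6\right) \left(- \frac{1}{33}\right) + 20 \cdot \frac{1}{23} = \frac{2}{11} + \frac{20}{23} = \frac{266}{253} \approx 1.0514$)
$c{\left(1 \left(-4\right) 3,-4 \right)} n \left(-83\right) = \frac{-6 + 1 \left(-4\right) 3}{1 - 4} \cdot \frac{266}{253} \left(-83\right) = \frac{-6 - 12}{-3} \cdot \frac{266}{253} \left(-83\right) = - \frac{-6 - 12}{3} \cdot \frac{266}{253} \left(-83\right) = \left(- \frac{1}{3}\right) \left(-18\right) \frac{266}{253} \left(-83\right) = 6 \cdot \frac{266}{253} \left(-83\right) = \frac{1596}{253} \left(-83\right) = - \frac{132468}{253}$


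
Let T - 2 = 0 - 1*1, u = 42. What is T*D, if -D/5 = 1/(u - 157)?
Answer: 1/23 ≈ 0.043478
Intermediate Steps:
T = 1 (T = 2 + (0 - 1*1) = 2 + (0 - 1) = 2 - 1 = 1)
D = 1/23 (D = -5/(42 - 157) = -5/(-115) = -5*(-1/115) = 1/23 ≈ 0.043478)
T*D = 1*(1/23) = 1/23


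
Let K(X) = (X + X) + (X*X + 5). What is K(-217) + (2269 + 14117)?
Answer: 63046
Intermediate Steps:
K(X) = 5 + X² + 2*X (K(X) = 2*X + (X² + 5) = 2*X + (5 + X²) = 5 + X² + 2*X)
K(-217) + (2269 + 14117) = (5 + (-217)² + 2*(-217)) + (2269 + 14117) = (5 + 47089 - 434) + 16386 = 46660 + 16386 = 63046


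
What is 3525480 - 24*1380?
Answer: 3492360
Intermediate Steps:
3525480 - 24*1380 = 3525480 - 33120 = 3492360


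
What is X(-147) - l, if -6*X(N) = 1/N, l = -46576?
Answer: 41080033/882 ≈ 46576.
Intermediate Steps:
X(N) = -1/(6*N)
X(-147) - l = -⅙/(-147) - 1*(-46576) = -⅙*(-1/147) + 46576 = 1/882 + 46576 = 41080033/882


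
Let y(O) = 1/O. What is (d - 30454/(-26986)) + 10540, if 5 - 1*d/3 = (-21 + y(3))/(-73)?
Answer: 10396833900/984989 ≈ 10555.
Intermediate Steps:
y(O) = 1/O
d = 1033/73 (d = 15 - 3*(-21 + 1/3)/(-73) = 15 - (-3)*(-21 + ⅓)/73 = 15 - (-3)*(-62)/(73*3) = 15 - 3*62/219 = 15 - 62/73 = 1033/73 ≈ 14.151)
(d - 30454/(-26986)) + 10540 = (1033/73 - 30454/(-26986)) + 10540 = (1033/73 - 30454*(-1/26986)) + 10540 = (1033/73 + 15227/13493) + 10540 = 15049840/984989 + 10540 = 10396833900/984989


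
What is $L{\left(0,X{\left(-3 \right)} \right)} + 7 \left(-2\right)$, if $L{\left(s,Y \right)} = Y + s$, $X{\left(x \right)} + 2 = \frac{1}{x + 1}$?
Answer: $- \frac{33}{2} \approx -16.5$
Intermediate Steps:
$X{\left(x \right)} = -2 + \frac{1}{1 + x}$ ($X{\left(x \right)} = -2 + \frac{1}{x + 1} = -2 + \frac{1}{1 + x}$)
$L{\left(0,X{\left(-3 \right)} \right)} + 7 \left(-2\right) = \left(\frac{-1 - -6}{1 - 3} + 0\right) + 7 \left(-2\right) = \left(\frac{-1 + 6}{-2} + 0\right) - 14 = \left(\left(- \frac{1}{2}\right) 5 + 0\right) - 14 = \left(- \frac{5}{2} + 0\right) - 14 = - \frac{5}{2} - 14 = - \frac{33}{2}$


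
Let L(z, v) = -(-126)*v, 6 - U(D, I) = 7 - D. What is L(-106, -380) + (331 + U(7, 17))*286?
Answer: 48502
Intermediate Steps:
U(D, I) = -1 + D (U(D, I) = 6 - (7 - D) = 6 + (-7 + D) = -1 + D)
L(z, v) = 126*v
L(-106, -380) + (331 + U(7, 17))*286 = 126*(-380) + (331 + (-1 + 7))*286 = -47880 + (331 + 6)*286 = -47880 + 337*286 = -47880 + 96382 = 48502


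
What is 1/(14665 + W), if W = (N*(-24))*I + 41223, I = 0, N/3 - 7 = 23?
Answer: 1/55888 ≈ 1.7893e-5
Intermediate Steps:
N = 90 (N = 21 + 3*23 = 21 + 69 = 90)
W = 41223 (W = (90*(-24))*0 + 41223 = -2160*0 + 41223 = 0 + 41223 = 41223)
1/(14665 + W) = 1/(14665 + 41223) = 1/55888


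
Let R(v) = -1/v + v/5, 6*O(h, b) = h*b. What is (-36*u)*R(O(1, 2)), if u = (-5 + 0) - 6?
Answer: -5808/5 ≈ -1161.6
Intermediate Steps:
O(h, b) = b*h/6 (O(h, b) = (h*b)/6 = (b*h)/6 = b*h/6)
R(v) = -1/v + v/5 (R(v) = -1/v + v*(1/5) = -1/v + v/5)
u = -11 (u = -5 - 6 = -11)
(-36*u)*R(O(1, 2)) = (-36*(-11))*(-1/((1/6)*2*1) + ((1/6)*2*1)/5) = 396*(-1/1/3 + (1/5)*(1/3)) = 396*(-1*3 + 1/15) = 396*(-3 + 1/15) = 396*(-44/15) = -5808/5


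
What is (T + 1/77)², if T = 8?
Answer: 380689/5929 ≈ 64.208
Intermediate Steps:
(T + 1/77)² = (8 + 1/77)² = (617/77)² = 380689/5929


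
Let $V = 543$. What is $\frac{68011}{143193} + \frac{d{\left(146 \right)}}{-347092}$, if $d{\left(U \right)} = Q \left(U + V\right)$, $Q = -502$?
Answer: $\frac{36566691233}{24850572378} \approx 1.4715$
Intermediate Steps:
$d{\left(U \right)} = -272586 - 502 U$ ($d{\left(U \right)} = - 502 \left(U + 543\right) = - 502 \left(543 + U\right) = -272586 - 502 U$)
$\frac{68011}{143193} + \frac{d{\left(146 \right)}}{-347092} = \frac{68011}{143193} + \frac{-272586 - 73292}{-347092} = 68011 \cdot \frac{1}{143193} + \left(-272586 - 73292\right) \left(- \frac{1}{347092}\right) = \frac{68011}{143193} - - \frac{172939}{173546} = \frac{68011}{143193} + \frac{172939}{173546} = \frac{36566691233}{24850572378}$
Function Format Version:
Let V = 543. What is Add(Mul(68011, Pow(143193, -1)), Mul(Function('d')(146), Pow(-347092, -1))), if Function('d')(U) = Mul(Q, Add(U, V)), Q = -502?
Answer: Rational(36566691233, 24850572378) ≈ 1.4715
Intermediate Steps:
Function('d')(U) = Add(-272586, Mul(-502, U)) (Function('d')(U) = Mul(-502, Add(U, 543)) = Mul(-502, Add(543, U)) = Add(-272586, Mul(-502, U)))
Add(Mul(68011, Pow(143193, -1)), Mul(Function('d')(146), Pow(-347092, -1))) = Add(Mul(68011, Pow(143193, -1)), Mul(Add(-272586, Mul(-502, 146)), Pow(-347092, -1))) = Add(Mul(68011, Rational(1, 143193)), Mul(Add(-272586, -73292), Rational(-1, 347092))) = Add(Rational(68011, 143193), Mul(-345878, Rational(-1, 347092))) = Add(Rational(68011, 143193), Rational(172939, 173546)) = Rational(36566691233, 24850572378)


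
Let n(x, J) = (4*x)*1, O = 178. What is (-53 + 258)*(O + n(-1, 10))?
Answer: 35670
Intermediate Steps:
n(x, J) = 4*x
(-53 + 258)*(O + n(-1, 10)) = (-53 + 258)*(178 + 4*(-1)) = 205*(178 - 4) = 205*174 = 35670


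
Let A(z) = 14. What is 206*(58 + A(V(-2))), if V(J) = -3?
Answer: 14832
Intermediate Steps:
206*(58 + A(V(-2))) = 206*(58 + 14) = 206*72 = 14832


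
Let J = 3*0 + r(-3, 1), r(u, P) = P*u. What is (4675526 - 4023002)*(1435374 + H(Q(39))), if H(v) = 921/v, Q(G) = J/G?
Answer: 928803314124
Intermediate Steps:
J = -3 (J = 3*0 + 1*(-3) = 0 - 3 = -3)
Q(G) = -3/G
(4675526 - 4023002)*(1435374 + H(Q(39))) = (4675526 - 4023002)*(1435374 + 921/((-3/39))) = 652524*(1435374 + 921/((-3*1/39))) = 652524*(1435374 + 921/(-1/13)) = 652524*(1435374 + 921*(-13)) = 652524*(1435374 - 11973) = 652524*1423401 = 928803314124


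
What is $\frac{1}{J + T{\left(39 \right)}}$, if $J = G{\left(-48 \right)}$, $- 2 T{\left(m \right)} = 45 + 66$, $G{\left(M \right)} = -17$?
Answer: $- \frac{2}{145} \approx -0.013793$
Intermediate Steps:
$T{\left(m \right)} = - \frac{111}{2}$ ($T{\left(m \right)} = - \frac{45 + 66}{2} = \left(- \frac{1}{2}\right) 111 = - \frac{111}{2}$)
$J = -17$
$\frac{1}{J + T{\left(39 \right)}} = \frac{1}{-17 - \frac{111}{2}} = \frac{1}{- \frac{145}{2}} = - \frac{2}{145}$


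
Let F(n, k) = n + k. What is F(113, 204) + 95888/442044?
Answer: 35055959/110511 ≈ 317.22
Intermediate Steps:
F(n, k) = k + n
F(113, 204) + 95888/442044 = (204 + 113) + 95888/442044 = 317 + 95888*(1/442044) = 317 + 23972/110511 = 35055959/110511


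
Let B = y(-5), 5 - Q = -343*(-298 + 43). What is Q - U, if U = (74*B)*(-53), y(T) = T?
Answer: -107070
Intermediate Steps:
Q = -87460 (Q = 5 - (-343)*(-298 + 43) = 5 - (-343)*(-255) = 5 - 1*87465 = 5 - 87465 = -87460)
B = -5
U = 19610 (U = (74*(-5))*(-53) = -370*(-53) = 19610)
Q - U = -87460 - 1*19610 = -87460 - 19610 = -107070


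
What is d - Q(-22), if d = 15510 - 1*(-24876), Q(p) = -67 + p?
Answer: 40475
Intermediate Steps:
d = 40386 (d = 15510 + 24876 = 40386)
d - Q(-22) = 40386 - (-67 - 22) = 40386 - 1*(-89) = 40386 + 89 = 40475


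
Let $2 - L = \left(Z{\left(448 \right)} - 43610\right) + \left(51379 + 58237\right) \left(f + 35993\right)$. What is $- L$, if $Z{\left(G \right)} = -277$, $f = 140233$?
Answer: $19317145327$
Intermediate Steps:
$L = -19317145327$ ($L = 2 - \left(\left(-277 - 43610\right) + \left(51379 + 58237\right) \left(140233 + 35993\right)\right) = 2 - \left(-43887 + 109616 \cdot 176226\right) = 2 - \left(-43887 + 19317189216\right) = 2 - 19317145329 = -19317145327$)
$- L = \left(-1\right) \left(-19317145327\right) = 19317145327$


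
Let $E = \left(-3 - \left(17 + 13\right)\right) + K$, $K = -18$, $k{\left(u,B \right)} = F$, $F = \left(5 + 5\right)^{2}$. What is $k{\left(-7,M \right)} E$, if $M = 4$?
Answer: $-5100$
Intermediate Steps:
$F = 100$ ($F = 10^{2} = 100$)
$k{\left(u,B \right)} = 100$
$E = -51$ ($E = \left(-3 - \left(17 + 13\right)\right) - 18 = \left(-3 - 30\right) - 18 = -33 - 18 = -51$)
$k{\left(-7,M \right)} E = 100 \left(-51\right) = -5100$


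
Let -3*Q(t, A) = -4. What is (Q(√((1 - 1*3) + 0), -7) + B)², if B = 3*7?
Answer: 4489/9 ≈ 498.78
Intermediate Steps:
Q(t, A) = 4/3 (Q(t, A) = -⅓*(-4) = 4/3)
B = 21
(Q(√((1 - 1*3) + 0), -7) + B)² = (4/3 + 21)² = (67/3)² = 4489/9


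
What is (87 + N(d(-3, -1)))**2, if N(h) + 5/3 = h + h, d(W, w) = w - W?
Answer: 71824/9 ≈ 7980.4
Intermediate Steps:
N(h) = -5/3 + 2*h (N(h) = -5/3 + (h + h) = -5/3 + 2*h)
(87 + N(d(-3, -1)))**2 = (87 + (-5/3 + 2*(-1 - 1*(-3))))**2 = (87 + (-5/3 + 2*(-1 + 3)))**2 = (87 + (-5/3 + 2*2))**2 = (87 + (-5/3 + 4))**2 = (87 + 7/3)**2 = (268/3)**2 = 71824/9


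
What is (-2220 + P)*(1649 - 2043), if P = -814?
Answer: 1195396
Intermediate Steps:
(-2220 + P)*(1649 - 2043) = (-2220 - 814)*(1649 - 2043) = -3034*(-394) = 1195396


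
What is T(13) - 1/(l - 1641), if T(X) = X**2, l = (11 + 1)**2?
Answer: 252994/1497 ≈ 169.00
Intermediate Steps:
l = 144 (l = 12**2 = 144)
T(13) - 1/(l - 1641) = 13**2 - 1/(144 - 1641) = 169 - 1/(-1497) = 169 - 1*(-1/1497) = 169 + 1/1497 = 252994/1497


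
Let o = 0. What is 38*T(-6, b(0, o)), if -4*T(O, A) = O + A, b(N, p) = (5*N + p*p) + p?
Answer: 57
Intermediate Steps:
b(N, p) = p + p² + 5*N (b(N, p) = (5*N + p²) + p = (p² + 5*N) + p = p + p² + 5*N)
T(O, A) = -A/4 - O/4 (T(O, A) = -(O + A)/4 = -(A + O)/4 = -A/4 - O/4)
38*T(-6, b(0, o)) = 38*(-(0 + 0² + 5*0)/4 - ¼*(-6)) = 38*(-(0 + 0 + 0)/4 + 3/2) = 38*(-¼*0 + 3/2) = 38*(0 + 3/2) = 38*(3/2) = 57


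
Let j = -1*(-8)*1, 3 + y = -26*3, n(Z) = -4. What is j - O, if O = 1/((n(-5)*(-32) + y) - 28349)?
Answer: 226417/28302 ≈ 8.0000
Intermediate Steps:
y = -81 (y = -3 - 26*3 = -3 - 78 = -81)
O = -1/28302 (O = 1/((-4*(-32) - 81) - 28349) = 1/((128 - 81) - 28349) = 1/(47 - 28349) = 1/(-28302) = -1/28302 ≈ -3.5333e-5)
j = 8 (j = 8*1 = 8)
j - O = 8 - 1*(-1/28302) = 8 + 1/28302 = 226417/28302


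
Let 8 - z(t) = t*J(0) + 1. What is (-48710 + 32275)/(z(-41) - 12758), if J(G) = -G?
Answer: 16435/12751 ≈ 1.2889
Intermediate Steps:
z(t) = 7 (z(t) = 8 - (t*(-1*0) + 1) = 8 - (t*0 + 1) = 8 - (0 + 1) = 8 - 1*1 = 8 - 1 = 7)
(-48710 + 32275)/(z(-41) - 12758) = (-48710 + 32275)/(7 - 12758) = -16435/(-12751) = -16435*(-1/12751) = 16435/12751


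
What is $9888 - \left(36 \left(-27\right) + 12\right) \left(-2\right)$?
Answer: $7968$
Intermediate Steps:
$9888 - \left(36 \left(-27\right) + 12\right) \left(-2\right) = 9888 - \left(-972 + 12\right) \left(-2\right) = 9888 - \left(-960\right) \left(-2\right) = 9888 - 1920 = 7968$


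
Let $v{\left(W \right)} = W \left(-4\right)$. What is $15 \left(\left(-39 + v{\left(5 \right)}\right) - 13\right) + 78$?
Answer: $-1002$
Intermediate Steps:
$v{\left(W \right)} = - 4 W$
$15 \left(\left(-39 + v{\left(5 \right)}\right) - 13\right) + 78 = 15 \left(\left(-39 - 20\right) - 13\right) + 78 = 15 \left(-59 - 13\right) + 78 = 15 \left(-72\right) + 78 = -1080 + 78 = -1002$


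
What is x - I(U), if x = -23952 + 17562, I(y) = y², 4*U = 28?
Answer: -6439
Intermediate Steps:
U = 7 (U = (¼)*28 = 7)
x = -6390
x - I(U) = -6390 - 1*7² = -6390 - 1*49 = -6390 - 49 = -6439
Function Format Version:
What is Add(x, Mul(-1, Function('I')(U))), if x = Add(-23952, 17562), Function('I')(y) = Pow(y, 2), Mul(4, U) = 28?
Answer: -6439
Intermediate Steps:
U = 7 (U = Mul(Rational(1, 4), 28) = 7)
x = -6390
Add(x, Mul(-1, Function('I')(U))) = Add(-6390, Mul(-1, Pow(7, 2))) = Add(-6390, Mul(-1, 49)) = Add(-6390, -49) = -6439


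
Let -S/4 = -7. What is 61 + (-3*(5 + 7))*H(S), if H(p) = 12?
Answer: -371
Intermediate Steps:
S = 28 (S = -4*(-7) = 28)
61 + (-3*(5 + 7))*H(S) = 61 - 3*(5 + 7)*12 = 61 - 3*12*12 = 61 - 36*12 = 61 - 432 = -371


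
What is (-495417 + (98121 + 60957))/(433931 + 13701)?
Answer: -336339/447632 ≈ -0.75137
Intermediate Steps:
(-495417 + (98121 + 60957))/(433931 + 13701) = (-495417 + 159078)/447632 = -336339*1/447632 = -336339/447632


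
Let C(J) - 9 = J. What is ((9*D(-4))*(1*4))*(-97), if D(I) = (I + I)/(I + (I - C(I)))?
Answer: -27936/13 ≈ -2148.9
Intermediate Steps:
C(J) = 9 + J
D(I) = 2*I/(-9 + I) (D(I) = (I + I)/(I + (I - (9 + I))) = (2*I)/(I + (I + (-9 - I))) = (2*I)/(I - 9) = (2*I)/(-9 + I) = 2*I/(-9 + I))
((9*D(-4))*(1*4))*(-97) = ((9*(2*(-4)/(-9 - 4)))*(1*4))*(-97) = ((9*(2*(-4)/(-13)))*4)*(-97) = ((9*(2*(-4)*(-1/13)))*4)*(-97) = ((9*(8/13))*4)*(-97) = ((72/13)*4)*(-97) = (288/13)*(-97) = -27936/13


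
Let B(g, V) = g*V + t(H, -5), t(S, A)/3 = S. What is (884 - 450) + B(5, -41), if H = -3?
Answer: 220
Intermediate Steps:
t(S, A) = 3*S
B(g, V) = -9 + V*g (B(g, V) = g*V + 3*(-3) = V*g - 9 = -9 + V*g)
(884 - 450) + B(5, -41) = (884 - 450) + (-9 - 41*5) = 434 + (-9 - 205) = 434 - 214 = 220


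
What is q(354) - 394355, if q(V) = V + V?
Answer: -393647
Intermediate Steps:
q(V) = 2*V
q(354) - 394355 = 2*354 - 394355 = 708 - 394355 = -393647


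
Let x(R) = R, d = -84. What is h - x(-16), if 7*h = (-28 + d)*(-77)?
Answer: 1248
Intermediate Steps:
h = 1232 (h = ((-28 - 84)*(-77))/7 = (-112*(-77))/7 = (1/7)*8624 = 1232)
h - x(-16) = 1232 - 1*(-16) = 1232 + 16 = 1248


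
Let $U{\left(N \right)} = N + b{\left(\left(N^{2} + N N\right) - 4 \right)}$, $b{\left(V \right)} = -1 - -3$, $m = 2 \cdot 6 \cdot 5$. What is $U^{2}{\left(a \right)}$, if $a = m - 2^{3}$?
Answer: $2916$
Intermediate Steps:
$m = 60$ ($m = 12 \cdot 5 = 60$)
$a = 52$ ($a = 60 - 2^{3} = 60 - 8 = 52$)
$b{\left(V \right)} = 2$ ($b{\left(V \right)} = -1 + 3 = 2$)
$U{\left(N \right)} = 2 + N$ ($U{\left(N \right)} = N + 2 = 2 + N$)
$U^{2}{\left(a \right)} = \left(2 + 52\right)^{2} = 54^{2} = 2916$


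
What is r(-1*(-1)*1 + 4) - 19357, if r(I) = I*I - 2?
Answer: -19334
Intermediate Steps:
r(I) = -2 + I² (r(I) = I² - 2 = -2 + I²)
r(-1*(-1)*1 + 4) - 19357 = (-2 + (-1*(-1)*1 + 4)²) - 19357 = (-2 + (1*1 + 4)²) - 19357 = (-2 + (1 + 4)²) - 19357 = (-2 + 5²) - 19357 = (-2 + 25) - 19357 = 23 - 19357 = -19334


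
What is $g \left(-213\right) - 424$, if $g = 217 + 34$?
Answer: $-53887$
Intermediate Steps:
$g = 251$
$g \left(-213\right) - 424 = 251 \left(-213\right) - 424 = -53463 - 424 = -53887$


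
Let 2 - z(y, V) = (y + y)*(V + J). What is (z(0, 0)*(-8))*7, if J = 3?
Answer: -112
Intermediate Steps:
z(y, V) = 2 - 2*y*(3 + V) (z(y, V) = 2 - (y + y)*(V + 3) = 2 - 2*y*(3 + V))
(z(0, 0)*(-8))*7 = ((2 - 6*0 - 2*0*0)*(-8))*7 = ((2 + 0 + 0)*(-8))*7 = (2*(-8))*7 = -16*7 = -112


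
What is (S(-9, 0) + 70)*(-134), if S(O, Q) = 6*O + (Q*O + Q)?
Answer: -2144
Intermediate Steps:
S(O, Q) = Q + 6*O + O*Q (S(O, Q) = 6*O + (O*Q + Q) = 6*O + (Q + O*Q) = Q + 6*O + O*Q)
(S(-9, 0) + 70)*(-134) = ((0 + 6*(-9) - 9*0) + 70)*(-134) = ((0 - 54 + 0) + 70)*(-134) = (-54 + 70)*(-134) = 16*(-134) = -2144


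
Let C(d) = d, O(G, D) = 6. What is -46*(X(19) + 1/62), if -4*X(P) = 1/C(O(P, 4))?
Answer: 437/372 ≈ 1.1747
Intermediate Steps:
X(P) = -1/24 (X(P) = -¼/6 = -¼*⅙ = -1/24)
-46*(X(19) + 1/62) = -46*(-1/24 + 1/62) = -46*(-19/744) = 437/372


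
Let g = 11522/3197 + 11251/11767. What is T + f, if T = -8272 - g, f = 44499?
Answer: 1362655550652/37619099 ≈ 36222.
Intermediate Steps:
g = 171548821/37619099 (g = 11522*(1/3197) + 11251*(1/11767) = 11522/3197 + 11251/11767 = 171548821/37619099 ≈ 4.5602)
T = -311356735749/37619099 (T = -8272 - 1*171548821/37619099 = -8272 - 171548821/37619099 = -311356735749/37619099 ≈ -8276.6)
T + f = -311356735749/37619099 + 44499 = 1362655550652/37619099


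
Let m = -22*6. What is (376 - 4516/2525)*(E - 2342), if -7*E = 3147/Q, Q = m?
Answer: -170146915427/194425 ≈ -8.7513e+5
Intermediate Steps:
m = -132
Q = -132
E = 1049/308 (E = -3147/(7*(-132)) = -3147*(-1)/(7*132) = -⅐*(-1049/44) = 1049/308 ≈ 3.4058)
(376 - 4516/2525)*(E - 2342) = (376 - 4516/2525)*(1049/308 - 2342) = (376 - 4516*1/2525)*(-720287/308) = (376 - 4516/2525)*(-720287/308) = (944884/2525)*(-720287/308) = -170146915427/194425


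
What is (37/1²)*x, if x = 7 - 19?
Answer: -444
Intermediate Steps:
x = -12
(37/1²)*x = (37/1²)*(-12) = (37/1)*(-12) = (1*37)*(-12) = 37*(-12) = -444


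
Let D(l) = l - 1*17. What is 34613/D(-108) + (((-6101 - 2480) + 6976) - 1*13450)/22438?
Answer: -778528369/2804750 ≈ -277.58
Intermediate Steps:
D(l) = -17 + l (D(l) = l - 17 = -17 + l)
34613/D(-108) + (((-6101 - 2480) + 6976) - 1*13450)/22438 = 34613/(-17 - 108) + (((-6101 - 2480) + 6976) - 1*13450)/22438 = 34613/(-125) + ((-8581 + 6976) - 13450)*(1/22438) = 34613*(-1/125) + (-1605 - 13450)*(1/22438) = -34613/125 - 15055*1/22438 = -34613/125 - 15055/22438 = -778528369/2804750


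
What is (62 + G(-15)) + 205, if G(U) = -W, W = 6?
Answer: 261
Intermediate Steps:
G(U) = -6 (G(U) = -1*6 = -6)
(62 + G(-15)) + 205 = (62 - 6) + 205 = 56 + 205 = 261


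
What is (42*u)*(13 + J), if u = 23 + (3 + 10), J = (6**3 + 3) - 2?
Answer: 347760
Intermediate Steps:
J = 217 (J = (216 + 3) - 2 = 219 - 2 = 217)
u = 36 (u = 23 + 13 = 36)
(42*u)*(13 + J) = (42*36)*(13 + 217) = 1512*230 = 347760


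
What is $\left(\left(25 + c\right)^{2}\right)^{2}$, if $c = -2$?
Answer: $279841$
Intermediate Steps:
$\left(\left(25 + c\right)^{2}\right)^{2} = \left(\left(25 - 2\right)^{2}\right)^{2} = \left(23^{2}\right)^{2} = 529^{2} = 279841$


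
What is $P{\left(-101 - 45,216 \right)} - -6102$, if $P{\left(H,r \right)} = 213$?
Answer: $6315$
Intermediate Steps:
$P{\left(-101 - 45,216 \right)} - -6102 = 213 - -6102 = 213 + 6102 = 6315$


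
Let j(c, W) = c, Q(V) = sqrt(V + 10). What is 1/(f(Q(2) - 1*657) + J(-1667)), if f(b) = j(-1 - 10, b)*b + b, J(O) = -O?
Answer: 8237/67846969 + 20*sqrt(3)/67846969 ≈ 0.00012192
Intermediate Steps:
Q(V) = sqrt(10 + V)
f(b) = -10*b (f(b) = (-1 - 10)*b + b = -11*b + b = -10*b)
1/(f(Q(2) - 1*657) + J(-1667)) = 1/(-10*(sqrt(10 + 2) - 1*657) - 1*(-1667)) = 1/(-10*(sqrt(12) - 657) + 1667) = 1/(-10*(2*sqrt(3) - 657) + 1667) = 1/(-10*(-657 + 2*sqrt(3)) + 1667) = 1/((6570 - 20*sqrt(3)) + 1667) = 1/(8237 - 20*sqrt(3))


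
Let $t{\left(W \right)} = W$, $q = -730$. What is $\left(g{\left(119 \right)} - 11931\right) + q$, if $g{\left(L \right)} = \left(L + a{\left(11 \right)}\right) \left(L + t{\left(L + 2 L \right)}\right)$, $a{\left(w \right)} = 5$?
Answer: $46363$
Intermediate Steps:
$g{\left(L \right)} = 4 L \left(5 + L\right)$ ($g{\left(L \right)} = \left(L + 5\right) \left(L + \left(L + 2 L\right)\right) = \left(5 + L\right) \left(L + 3 L\right) = \left(5 + L\right) 4 L = 4 L \left(5 + L\right)$)
$\left(g{\left(119 \right)} - 11931\right) + q = \left(4 \cdot 119 \left(5 + 119\right) - 11931\right) - 730 = \left(4 \cdot 119 \cdot 124 - 11931\right) - 730 = \left(59024 - 11931\right) - 730 = 47093 - 730 = 46363$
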